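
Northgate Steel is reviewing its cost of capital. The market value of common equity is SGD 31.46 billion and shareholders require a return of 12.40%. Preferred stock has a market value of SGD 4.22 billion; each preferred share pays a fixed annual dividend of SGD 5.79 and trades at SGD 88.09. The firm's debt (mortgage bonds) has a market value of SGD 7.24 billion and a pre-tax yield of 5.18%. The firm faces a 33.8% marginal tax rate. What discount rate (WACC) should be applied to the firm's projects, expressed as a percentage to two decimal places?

10.31%

Cost of preferred: Rp = 5.79 / 88.09 = 6.5728%.
Total capital V = 31.46 + 4.22 + 7.24 = 42.92.
Equity: weight = 31.46/42.92 = 0.7330; cost = 12.4%.
Preferred: weight = 4.22/42.92 = 0.0983; cost = 6.5728%.
Mortgage bonds: weight = 7.24/42.92 = 0.1687; after-tax cost = 5.18% × (1 − 33.8%) = 3.4292%.
WACC = 0.7330 × 12.4000% + 0.0983 × 6.5728% + 0.1687 × 3.4292% = 10.3138%.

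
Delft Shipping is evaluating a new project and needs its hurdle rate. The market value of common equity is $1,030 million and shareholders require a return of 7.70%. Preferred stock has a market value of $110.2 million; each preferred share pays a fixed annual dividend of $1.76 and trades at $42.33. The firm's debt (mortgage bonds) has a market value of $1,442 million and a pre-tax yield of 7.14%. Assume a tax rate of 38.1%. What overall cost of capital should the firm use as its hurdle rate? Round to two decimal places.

Cost of preferred: Rp = 1.76 / 42.33 = 4.1578%.
Total capital V = 1030 + 110.2 + 1442 = 2582.2.
Equity: weight = 1030/2582.2 = 0.3989; cost = 7.7%.
Preferred: weight = 110.2/2582.2 = 0.0427; cost = 4.1578%.
Mortgage bonds: weight = 1442/2582.2 = 0.5584; after-tax cost = 7.14% × (1 − 38.1%) = 4.4197%.
WACC = 0.3989 × 7.7000% + 0.0427 × 4.1578% + 0.5584 × 4.4197% = 5.7170%.

5.72%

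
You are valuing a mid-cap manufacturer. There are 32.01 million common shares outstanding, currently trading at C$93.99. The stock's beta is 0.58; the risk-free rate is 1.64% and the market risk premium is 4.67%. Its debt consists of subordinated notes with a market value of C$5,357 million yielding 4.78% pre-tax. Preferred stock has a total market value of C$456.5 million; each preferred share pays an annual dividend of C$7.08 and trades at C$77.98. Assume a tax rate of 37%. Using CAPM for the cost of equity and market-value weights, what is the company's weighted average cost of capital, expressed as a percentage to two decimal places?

3.78%

Cost of equity via CAPM: Re = 1.64% + 0.58 × 4.67% = 4.3486%.
Cost of preferred: Rp = 7.08 / 77.98 = 9.0793%.
Market value of equity E = 93.99 × 32.01m = 3008.6199m.
Total capital V = 3008.6199 + 456.5 + 5357 = 8822.1199.
Equity: weight = 3008.6199/8822.1199 = 0.3410; cost = 4.3486%.
Preferred: weight = 456.5/8822.1199 = 0.0517; cost = 9.0793%.
Subordinated notes: weight = 5357/8822.1199 = 0.6072; after-tax cost = 4.78% × (1 − 37%) = 3.0114%.
WACC = 0.3410 × 4.3486% + 0.0517 × 9.0793% + 0.6072 × 3.0114% = 3.7814%.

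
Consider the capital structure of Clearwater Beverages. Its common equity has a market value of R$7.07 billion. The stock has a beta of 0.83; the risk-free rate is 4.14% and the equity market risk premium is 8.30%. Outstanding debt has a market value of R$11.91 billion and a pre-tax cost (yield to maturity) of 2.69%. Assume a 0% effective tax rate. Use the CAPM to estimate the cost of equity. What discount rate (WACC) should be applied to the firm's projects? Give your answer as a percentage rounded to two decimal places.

Cost of equity via CAPM: Re = 4.14% + 0.83 × 8.3% = 11.0290%.
Total capital V = 7.07 + 11.91 = 18.98.
Equity: weight = 7.07/18.98 = 0.3725; cost = 11.029%.
Debt: weight = 11.91/18.98 = 0.6275; after-tax cost = 2.69% × (1 − 0%) = 2.6900%.
WACC = 0.3725 × 11.0290% + 0.6275 × 2.6900% = 5.7963%.

5.80%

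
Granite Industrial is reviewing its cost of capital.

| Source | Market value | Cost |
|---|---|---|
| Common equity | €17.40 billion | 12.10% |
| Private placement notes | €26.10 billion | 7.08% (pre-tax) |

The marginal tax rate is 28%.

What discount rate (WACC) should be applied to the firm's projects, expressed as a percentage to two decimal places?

Total capital V = 17.4 + 26.1 = 43.5.
Equity: weight = 17.4/43.5 = 0.4000; cost = 12.1%.
Private placement notes: weight = 26.1/43.5 = 0.6000; after-tax cost = 7.08% × (1 − 28%) = 5.0976%.
WACC = 0.4000 × 12.1000% + 0.6000 × 5.0976% = 7.8986%.

7.90%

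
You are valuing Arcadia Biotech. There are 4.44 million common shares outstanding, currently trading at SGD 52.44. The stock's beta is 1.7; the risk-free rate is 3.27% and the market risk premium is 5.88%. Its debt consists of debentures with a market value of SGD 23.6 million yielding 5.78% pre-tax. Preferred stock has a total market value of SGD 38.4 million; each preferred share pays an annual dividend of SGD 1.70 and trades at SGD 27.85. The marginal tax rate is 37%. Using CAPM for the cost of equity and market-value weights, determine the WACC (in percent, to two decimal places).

11.56%

Cost of equity via CAPM: Re = 3.27% + 1.7 × 5.88% = 13.2660%.
Cost of preferred: Rp = 1.7 / 27.85 = 6.1041%.
Market value of equity E = 52.44 × 4.44m = 232.8336m.
Total capital V = 232.8336 + 38.4 + 23.6 = 294.8336.
Equity: weight = 232.8336/294.8336 = 0.7897; cost = 13.266%.
Preferred: weight = 38.4/294.8336 = 0.1302; cost = 6.1041%.
Debentures: weight = 23.6/294.8336 = 0.0800; after-tax cost = 5.78% × (1 − 37%) = 3.6414%.
WACC = 0.7897 × 13.2660% + 0.1302 × 6.1041% + 0.0800 × 3.6414% = 11.5628%.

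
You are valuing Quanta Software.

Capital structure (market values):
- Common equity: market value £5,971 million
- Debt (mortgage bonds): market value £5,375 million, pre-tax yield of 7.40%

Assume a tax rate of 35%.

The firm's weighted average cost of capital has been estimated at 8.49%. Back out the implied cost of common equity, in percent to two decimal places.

11.80%

Total capital V = 5971 + 5375 = 11346.
Equity weight = 5971/11346 = 0.5263.
Mortgage bonds weight = 5375/11346 = 0.4737.
Debt contribution = 0.4737 × 7.4% × (1 − 35%) = 2.2787%.
Required equity contribution = 8.49% − 2.2787% = 6.2113%.
Re = 6.2113% / 0.5263 = 11.8027%.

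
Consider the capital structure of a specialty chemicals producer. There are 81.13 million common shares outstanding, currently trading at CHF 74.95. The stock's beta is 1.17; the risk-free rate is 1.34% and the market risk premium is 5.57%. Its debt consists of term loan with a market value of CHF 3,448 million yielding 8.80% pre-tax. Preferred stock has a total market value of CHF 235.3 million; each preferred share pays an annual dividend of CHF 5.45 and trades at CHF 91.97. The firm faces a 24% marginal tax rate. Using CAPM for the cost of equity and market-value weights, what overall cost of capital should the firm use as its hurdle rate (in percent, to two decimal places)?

7.40%

Cost of equity via CAPM: Re = 1.34% + 1.17 × 5.57% = 7.8569%.
Cost of preferred: Rp = 5.45 / 91.97 = 5.9258%.
Market value of equity E = 74.95 × 81.13m = 6080.6935m.
Total capital V = 6080.6935 + 235.3 + 3448 = 9763.9935.
Equity: weight = 6080.6935/9763.9935 = 0.6228; cost = 7.8569%.
Preferred: weight = 235.3/9763.9935 = 0.0241; cost = 5.9258%.
Term loan: weight = 3448/9763.9935 = 0.3531; after-tax cost = 8.8% × (1 − 24%) = 6.6880%.
WACC = 0.6228 × 7.8569% + 0.0241 × 5.9258% + 0.3531 × 6.6880% = 7.3976%.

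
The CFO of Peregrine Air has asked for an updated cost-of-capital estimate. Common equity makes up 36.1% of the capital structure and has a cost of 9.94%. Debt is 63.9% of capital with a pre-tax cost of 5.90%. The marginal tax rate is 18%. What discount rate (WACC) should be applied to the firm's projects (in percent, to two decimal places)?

6.68%

After-tax cost of debt = 5.9% × (1 − 18%) = 4.8380%.
WACC = 0.361 × 9.9400% + 0.639 × 4.8380% = 6.6798%.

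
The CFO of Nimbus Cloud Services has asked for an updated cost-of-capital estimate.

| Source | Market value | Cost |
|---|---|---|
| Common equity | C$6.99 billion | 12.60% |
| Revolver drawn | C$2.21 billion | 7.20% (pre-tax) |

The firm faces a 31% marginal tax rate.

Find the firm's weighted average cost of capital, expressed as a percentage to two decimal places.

Total capital V = 6.99 + 2.21 = 9.2.
Equity: weight = 6.99/9.2 = 0.7598; cost = 12.6%.
Revolver drawn: weight = 2.21/9.2 = 0.2402; after-tax cost = 7.2% × (1 − 31%) = 4.9680%.
WACC = 0.7598 × 12.6000% + 0.2402 × 4.9680% = 10.7667%.

10.77%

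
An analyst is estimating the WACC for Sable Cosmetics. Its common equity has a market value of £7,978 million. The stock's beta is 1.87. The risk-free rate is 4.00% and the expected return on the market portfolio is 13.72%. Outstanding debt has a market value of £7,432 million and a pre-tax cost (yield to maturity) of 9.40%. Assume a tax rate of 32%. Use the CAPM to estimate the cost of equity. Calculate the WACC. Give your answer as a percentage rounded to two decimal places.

14.56%

Market risk premium = 13.72% − 4.0% = 9.72%.
Cost of equity via CAPM: Re = 4.0% + 1.87 × 9.72% = 22.1764%.
Total capital V = 7978 + 7432 = 15410.
Equity: weight = 7978/15410 = 0.5177; cost = 22.1764%.
Debt: weight = 7432/15410 = 0.4823; after-tax cost = 9.4% × (1 − 32%) = 6.3920%.
WACC = 0.5177 × 22.1764% + 0.4823 × 6.3920% = 14.5638%.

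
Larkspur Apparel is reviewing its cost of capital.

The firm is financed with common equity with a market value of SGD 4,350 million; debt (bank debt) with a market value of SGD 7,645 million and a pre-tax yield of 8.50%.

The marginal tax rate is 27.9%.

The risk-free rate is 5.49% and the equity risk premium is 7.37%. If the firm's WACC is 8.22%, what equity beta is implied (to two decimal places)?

Total capital V = 4350 + 7645 = 11995.
Equity weight = 4350/11995 = 0.3627.
Bank debt weight = 7645/11995 = 0.6373.
Debt contribution = 0.6373 × 8.5% × (1 − 27.9%) = 3.9060%.
Required equity contribution = 8.22% − 3.9060% = 4.3140%  ⇒  Re = 11.8958%.
CAPM: 11.8958% = 5.49% + β × 7.37%  ⇒  β = 0.8692.

0.87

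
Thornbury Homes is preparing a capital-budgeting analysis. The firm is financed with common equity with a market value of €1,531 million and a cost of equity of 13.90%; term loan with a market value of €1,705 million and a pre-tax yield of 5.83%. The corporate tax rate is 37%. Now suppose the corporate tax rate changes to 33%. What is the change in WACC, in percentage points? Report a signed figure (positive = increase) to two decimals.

Current WACC:
Total capital V = 1531 + 1705 = 3236.
Equity: weight = 1531/3236 = 0.4731; cost = 13.9%.
Term loan: weight = 1705/3236 = 0.5269; after-tax cost = 5.83% × (1 − 37%) = 3.6729%.
WACC = 0.4731 × 13.9000% + 0.5269 × 3.6729% = 8.5115%.
After the change:
Total capital V = 1531 + 1705 = 3236.
Equity: weight = 1531/3236 = 0.4731; cost = 13.9%.
Term loan: weight = 1705/3236 = 0.5269; after-tax cost = 5.83% × (1 − 33%) = 3.9061%.
WACC = 0.4731 × 13.9000% + 0.5269 × 3.9061% = 8.6344%.
Change in WACC = 8.6344% − 8.5115% = 0.1229 pp.

+0.12 pp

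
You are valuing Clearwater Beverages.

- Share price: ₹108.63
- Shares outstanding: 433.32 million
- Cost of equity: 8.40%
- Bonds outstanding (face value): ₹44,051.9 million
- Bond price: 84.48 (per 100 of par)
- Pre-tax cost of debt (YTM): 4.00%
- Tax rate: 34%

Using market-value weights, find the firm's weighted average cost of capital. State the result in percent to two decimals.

Market value of equity E = 108.63 × 433.32m = 47071.5516m. Market value of debt D = 44051.9m × 84.48/100 = 37215.04512m.
Total capital V = 47071.5516 + 37215.04512 = 84286.59672.
Equity: weight = 47071.5516/84286.59672 = 0.5585; cost = 8.4%.
Bonds outstanding: weight = 37215.04512/84286.59672 = 0.4415; after-tax cost = 4% × (1 − 34%) = 2.6400%.
WACC = 0.5585 × 8.4000% + 0.4415 × 2.6400% = 5.8568%.

5.86%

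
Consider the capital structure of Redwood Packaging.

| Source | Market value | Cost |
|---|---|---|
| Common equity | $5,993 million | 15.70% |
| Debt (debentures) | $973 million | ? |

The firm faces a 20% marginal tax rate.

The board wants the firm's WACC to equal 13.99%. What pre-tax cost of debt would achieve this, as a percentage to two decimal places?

Total capital V = 5993 + 973 = 6966.
Equity weight = 5993/6966 = 0.8603.
Debentures weight = 973/6966 = 0.1397.
Equity contribution = 0.8603 × 15.7% = 13.5070%.
Remaining for debt = 13.99% − 13.5070% = 0.4830%.
Rd × (1 − 20%) × 0.1397 = 0.4830%  ⇒  Rd = 4.3220%.

4.32%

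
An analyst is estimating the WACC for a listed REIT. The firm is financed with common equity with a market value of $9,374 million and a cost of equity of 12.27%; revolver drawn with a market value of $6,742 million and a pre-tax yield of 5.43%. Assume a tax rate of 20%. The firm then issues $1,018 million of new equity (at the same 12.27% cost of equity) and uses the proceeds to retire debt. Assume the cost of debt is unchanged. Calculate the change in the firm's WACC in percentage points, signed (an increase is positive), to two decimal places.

+0.50 pp

Current WACC:
Total capital V = 9374 + 6742 = 16116.
Equity: weight = 9374/16116 = 0.5817; cost = 12.27%.
Revolver drawn: weight = 6742/16116 = 0.4183; after-tax cost = 5.43% × (1 − 20%) = 4.3440%.
WACC = 0.5817 × 12.2700% + 0.4183 × 4.3440% = 8.9542%.
After the change:
Total capital V = 10392 + 5724 = 16116.
Equity: weight = 10392/16116 = 0.6448; cost = 12.27%.
Revolver drawn: weight = 5724/16116 = 0.3552; after-tax cost = 5.43% × (1 − 20%) = 4.3440%.
WACC = 0.6448 × 12.2700% + 0.3552 × 4.3440% = 9.4549%.
Change in WACC = 9.4549% − 8.9542% = 0.5007 pp.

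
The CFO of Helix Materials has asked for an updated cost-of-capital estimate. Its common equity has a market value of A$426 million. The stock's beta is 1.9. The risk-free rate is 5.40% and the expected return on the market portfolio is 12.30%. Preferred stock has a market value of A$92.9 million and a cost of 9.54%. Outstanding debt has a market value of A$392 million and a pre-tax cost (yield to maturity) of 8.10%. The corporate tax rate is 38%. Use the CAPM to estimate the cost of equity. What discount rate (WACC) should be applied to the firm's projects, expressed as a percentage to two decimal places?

11.79%

Market risk premium = 12.3% − 5.4% = 6.9%.
Cost of equity via CAPM: Re = 5.4% + 1.9 × 6.9% = 18.5100%.
Total capital V = 426 + 92.9 + 392 = 910.9.
Equity: weight = 426/910.9 = 0.4677; cost = 18.51%.
Preferred: weight = 92.9/910.9 = 0.1020; cost = 9.54%.
Debt: weight = 392/910.9 = 0.4303; after-tax cost = 8.1% × (1 − 38%) = 5.0220%.
WACC = 0.4677 × 18.5100% + 0.1020 × 9.5400% + 0.4303 × 5.0220% = 11.7907%.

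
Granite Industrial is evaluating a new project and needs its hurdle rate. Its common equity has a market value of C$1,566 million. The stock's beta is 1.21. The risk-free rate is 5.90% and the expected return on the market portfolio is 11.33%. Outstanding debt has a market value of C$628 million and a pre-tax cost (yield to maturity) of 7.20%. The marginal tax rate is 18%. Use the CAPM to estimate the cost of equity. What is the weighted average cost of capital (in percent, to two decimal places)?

Market risk premium = 11.33% − 5.9% = 5.43%.
Cost of equity via CAPM: Re = 5.9% + 1.21 × 5.43% = 12.4703%.
Total capital V = 1566 + 628 = 2194.
Equity: weight = 1566/2194 = 0.7138; cost = 12.4703%.
Debt: weight = 628/2194 = 0.2862; after-tax cost = 7.2% × (1 − 18%) = 5.9040%.
WACC = 0.7138 × 12.4703% + 0.2862 × 5.9040% = 10.5908%.

10.59%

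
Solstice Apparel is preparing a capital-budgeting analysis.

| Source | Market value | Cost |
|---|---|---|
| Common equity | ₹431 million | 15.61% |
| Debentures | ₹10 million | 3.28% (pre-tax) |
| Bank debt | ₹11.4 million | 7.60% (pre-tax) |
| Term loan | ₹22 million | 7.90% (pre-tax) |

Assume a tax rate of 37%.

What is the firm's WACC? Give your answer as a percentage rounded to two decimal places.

Total capital V = 431 + 10 + 11.4 + 22 = 474.4.
Equity: weight = 431/474.4 = 0.9085; cost = 15.61%.
Debentures: weight = 10/474.4 = 0.0211; after-tax cost = 3.28% × (1 − 37%) = 2.0664%.
Bank debt: weight = 11.4/474.4 = 0.0240; after-tax cost = 7.6% × (1 − 37%) = 4.7880%.
Term loan: weight = 22/474.4 = 0.0464; after-tax cost = 7.9% × (1 − 37%) = 4.9770%.
WACC = 0.9085 × 15.6100% + 0.0211 × 2.0664% + 0.0240 × 4.7880% + 0.0464 × 4.9770% = 14.5714%.

14.57%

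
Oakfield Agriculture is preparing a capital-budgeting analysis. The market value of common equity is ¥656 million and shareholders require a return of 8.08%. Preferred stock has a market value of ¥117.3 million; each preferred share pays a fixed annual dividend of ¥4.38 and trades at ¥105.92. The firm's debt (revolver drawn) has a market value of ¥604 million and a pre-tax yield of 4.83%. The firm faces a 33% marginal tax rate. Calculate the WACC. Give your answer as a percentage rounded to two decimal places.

5.62%

Cost of preferred: Rp = 4.38 / 105.92 = 4.1352%.
Total capital V = 656 + 117.3 + 604 = 1377.3.
Equity: weight = 656/1377.3 = 0.4763; cost = 8.08%.
Preferred: weight = 117.3/1377.3 = 0.0852; cost = 4.1352%.
Revolver drawn: weight = 604/1377.3 = 0.4385; after-tax cost = 4.83% × (1 − 33%) = 3.2361%.
WACC = 0.4763 × 8.0800% + 0.0852 × 4.1352% + 0.4385 × 3.2361% = 5.6198%.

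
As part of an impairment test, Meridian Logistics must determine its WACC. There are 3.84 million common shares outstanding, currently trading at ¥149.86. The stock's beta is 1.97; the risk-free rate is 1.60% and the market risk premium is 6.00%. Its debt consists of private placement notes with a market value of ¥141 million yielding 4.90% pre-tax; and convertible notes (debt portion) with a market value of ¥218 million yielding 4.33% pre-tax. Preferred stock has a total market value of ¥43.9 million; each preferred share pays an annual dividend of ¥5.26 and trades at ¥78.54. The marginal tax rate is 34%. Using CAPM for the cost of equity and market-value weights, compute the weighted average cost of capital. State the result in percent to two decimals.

Cost of equity via CAPM: Re = 1.6% + 1.97 × 6.0% = 13.4200%.
Cost of preferred: Rp = 5.26 / 78.54 = 6.6972%.
Market value of equity E = 149.86 × 3.84m = 575.4624m.
Total capital V = 575.4624 + 43.9 + 141 + 218 = 978.3624.
Equity: weight = 575.4624/978.3624 = 0.5882; cost = 13.42%.
Preferred: weight = 43.9/978.3624 = 0.0449; cost = 6.6972%.
Private placement notes: weight = 141/978.3624 = 0.1441; after-tax cost = 4.9% × (1 − 34%) = 3.2340%.
Convertible notes (debt portion): weight = 218/978.3624 = 0.2228; after-tax cost = 4.33% × (1 − 34%) = 2.8578%.
WACC = 0.5882 × 13.4200% + 0.0449 × 6.6972% + 0.1441 × 3.2340% + 0.2228 × 2.8578% = 9.2969%.

9.30%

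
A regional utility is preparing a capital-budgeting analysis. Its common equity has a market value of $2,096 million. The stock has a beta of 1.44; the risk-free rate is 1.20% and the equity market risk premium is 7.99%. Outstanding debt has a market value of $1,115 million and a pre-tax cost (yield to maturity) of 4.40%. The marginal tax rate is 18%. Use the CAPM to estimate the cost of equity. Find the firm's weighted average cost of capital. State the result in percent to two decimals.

Cost of equity via CAPM: Re = 1.2% + 1.44 × 7.99% = 12.7056%.
Total capital V = 2096 + 1115 = 3211.
Equity: weight = 2096/3211 = 0.6528; cost = 12.7056%.
Debt: weight = 1115/3211 = 0.3472; after-tax cost = 4.4% × (1 − 18%) = 3.6080%.
WACC = 0.6528 × 12.7056% + 0.3472 × 3.6080% = 9.5465%.

9.55%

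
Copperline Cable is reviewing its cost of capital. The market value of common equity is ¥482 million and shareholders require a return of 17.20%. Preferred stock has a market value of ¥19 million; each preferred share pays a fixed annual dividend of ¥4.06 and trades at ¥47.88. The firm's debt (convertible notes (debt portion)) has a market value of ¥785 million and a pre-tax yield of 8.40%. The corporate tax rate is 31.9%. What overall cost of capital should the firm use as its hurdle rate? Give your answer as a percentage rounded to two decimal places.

10.06%

Cost of preferred: Rp = 4.06 / 47.88 = 8.4795%.
Total capital V = 482 + 19 + 785 = 1286.
Equity: weight = 482/1286 = 0.3748; cost = 17.2%.
Preferred: weight = 19/1286 = 0.0148; cost = 8.4795%.
Convertible notes (debt portion): weight = 785/1286 = 0.6104; after-tax cost = 8.4% × (1 − 31.9%) = 5.7204%.
WACC = 0.3748 × 17.2000% + 0.0148 × 8.4795% + 0.6104 × 5.7204% = 10.0638%.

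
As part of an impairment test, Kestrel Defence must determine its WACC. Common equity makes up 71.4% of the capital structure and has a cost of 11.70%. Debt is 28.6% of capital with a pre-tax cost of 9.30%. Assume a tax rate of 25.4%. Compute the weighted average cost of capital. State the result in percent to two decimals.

10.34%

After-tax cost of debt = 9.3% × (1 − 25.4%) = 6.9378%.
WACC = 0.714 × 11.7000% + 0.286 × 6.9378% = 10.3380%.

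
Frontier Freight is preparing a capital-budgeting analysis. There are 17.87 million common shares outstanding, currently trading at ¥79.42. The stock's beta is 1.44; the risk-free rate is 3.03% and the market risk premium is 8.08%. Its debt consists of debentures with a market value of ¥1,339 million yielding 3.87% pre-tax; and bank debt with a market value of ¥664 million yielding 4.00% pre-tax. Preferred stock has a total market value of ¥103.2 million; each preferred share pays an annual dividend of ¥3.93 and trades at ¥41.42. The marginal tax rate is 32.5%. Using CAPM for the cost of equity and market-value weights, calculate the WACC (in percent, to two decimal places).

7.68%

Cost of equity via CAPM: Re = 3.03% + 1.44 × 8.08% = 14.6652%.
Cost of preferred: Rp = 3.93 / 41.42 = 9.4882%.
Market value of equity E = 79.42 × 17.87m = 1419.2354m.
Total capital V = 1419.2354 + 103.2 + 1339 + 664 = 3525.4354.
Equity: weight = 1419.2354/3525.4354 = 0.4026; cost = 14.6652%.
Preferred: weight = 103.2/3525.4354 = 0.0293; cost = 9.4882%.
Debentures: weight = 1339/3525.4354 = 0.3798; after-tax cost = 3.87% × (1 − 32.5%) = 2.6123%.
Bank debt: weight = 664/3525.4354 = 0.1883; after-tax cost = 4% × (1 − 32.5%) = 2.7000%.
WACC = 0.4026 × 14.6652% + 0.0293 × 9.4882% + 0.3798 × 2.6123% + 0.1883 × 2.7000% = 7.6822%.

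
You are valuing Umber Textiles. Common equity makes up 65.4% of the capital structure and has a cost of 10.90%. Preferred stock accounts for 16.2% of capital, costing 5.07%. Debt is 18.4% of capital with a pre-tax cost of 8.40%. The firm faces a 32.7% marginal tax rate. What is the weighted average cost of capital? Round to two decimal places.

After-tax cost of debt = 8.4% × (1 − 32.7%) = 5.6532%.
WACC = 0.654 × 10.9000% + 0.162 × 5.0700% + 0.184 × 5.6532% = 8.9901%.

8.99%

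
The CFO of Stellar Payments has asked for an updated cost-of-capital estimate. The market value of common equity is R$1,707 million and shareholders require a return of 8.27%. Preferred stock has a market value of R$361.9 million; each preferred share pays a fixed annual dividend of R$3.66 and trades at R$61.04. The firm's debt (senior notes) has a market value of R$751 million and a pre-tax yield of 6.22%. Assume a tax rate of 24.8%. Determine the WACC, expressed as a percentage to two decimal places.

7.02%

Cost of preferred: Rp = 3.66 / 61.04 = 5.9961%.
Total capital V = 1707 + 361.9 + 751 = 2819.9.
Equity: weight = 1707/2819.9 = 0.6053; cost = 8.27%.
Preferred: weight = 361.9/2819.9 = 0.1283; cost = 5.9961%.
Senior notes: weight = 751/2819.9 = 0.2663; after-tax cost = 6.22% × (1 − 24.8%) = 4.6774%.
WACC = 0.6053 × 8.2700% + 0.1283 × 5.9961% + 0.2663 × 4.6774% = 7.0214%.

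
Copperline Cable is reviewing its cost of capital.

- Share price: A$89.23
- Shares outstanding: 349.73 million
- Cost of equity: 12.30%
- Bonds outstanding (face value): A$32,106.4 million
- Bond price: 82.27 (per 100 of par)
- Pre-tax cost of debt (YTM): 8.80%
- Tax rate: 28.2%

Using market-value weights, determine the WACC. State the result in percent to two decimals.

Market value of equity E = 89.23 × 349.73m = 31206.4079m. Market value of debt D = 32106.4m × 82.27/100 = 26413.93528m.
Total capital V = 31206.4079 + 26413.93528 = 57620.34318.
Equity: weight = 31206.4079/57620.34318 = 0.5416; cost = 12.3%.
Bonds outstanding: weight = 26413.93528/57620.34318 = 0.4584; after-tax cost = 8.8% × (1 − 28.2%) = 6.3184%.
WACC = 0.5416 × 12.3000% + 0.4584 × 6.3184% = 9.5580%.

9.56%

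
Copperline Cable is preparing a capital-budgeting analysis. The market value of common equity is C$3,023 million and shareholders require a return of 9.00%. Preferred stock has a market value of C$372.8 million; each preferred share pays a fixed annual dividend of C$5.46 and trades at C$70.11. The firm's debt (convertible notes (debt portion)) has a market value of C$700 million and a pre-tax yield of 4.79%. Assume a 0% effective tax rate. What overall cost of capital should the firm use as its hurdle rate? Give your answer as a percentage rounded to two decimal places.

Cost of preferred: Rp = 5.46 / 70.11 = 7.7878%.
Total capital V = 3023 + 372.8 + 700 = 4095.8.
Equity: weight = 3023/4095.8 = 0.7381; cost = 9%.
Preferred: weight = 372.8/4095.8 = 0.0910; cost = 7.7878%.
Convertible notes (debt portion): weight = 700/4095.8 = 0.1709; after-tax cost = 4.79% × (1 − 0%) = 4.7900%.
WACC = 0.7381 × 9.0000% + 0.0910 × 7.7878% + 0.1709 × 4.7900% = 8.1701%.

8.17%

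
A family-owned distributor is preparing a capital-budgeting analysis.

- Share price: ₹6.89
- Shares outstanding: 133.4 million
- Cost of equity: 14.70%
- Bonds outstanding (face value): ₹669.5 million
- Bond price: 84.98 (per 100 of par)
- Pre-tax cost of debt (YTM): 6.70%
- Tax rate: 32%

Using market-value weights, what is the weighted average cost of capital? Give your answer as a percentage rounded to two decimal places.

Market value of equity E = 6.89 × 133.4m = 919.126m. Market value of debt D = 669.5m × 84.98/100 = 568.9411m.
Total capital V = 919.126 + 568.9411 = 1488.0671.
Equity: weight = 919.126/1488.0671 = 0.6177; cost = 14.7%.
Bonds outstanding: weight = 568.9411/1488.0671 = 0.3823; after-tax cost = 6.7% × (1 − 32%) = 4.5560%.
WACC = 0.6177 × 14.7000% + 0.3823 × 4.5560% = 10.8216%.

10.82%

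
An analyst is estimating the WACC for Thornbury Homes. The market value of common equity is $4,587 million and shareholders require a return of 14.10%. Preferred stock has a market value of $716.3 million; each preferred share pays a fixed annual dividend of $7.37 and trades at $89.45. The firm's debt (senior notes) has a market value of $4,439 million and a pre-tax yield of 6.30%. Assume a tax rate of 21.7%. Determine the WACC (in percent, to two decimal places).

9.49%

Cost of preferred: Rp = 7.37 / 89.45 = 8.2392%.
Total capital V = 4587 + 716.3 + 4439 = 9742.3.
Equity: weight = 4587/9742.3 = 0.4708; cost = 14.1%.
Preferred: weight = 716.3/9742.3 = 0.0735; cost = 8.2392%.
Senior notes: weight = 4439/9742.3 = 0.4556; after-tax cost = 6.3% × (1 − 21.7%) = 4.9329%.
WACC = 0.4708 × 14.1000% + 0.0735 × 8.2392% + 0.4556 × 4.9329% = 9.4922%.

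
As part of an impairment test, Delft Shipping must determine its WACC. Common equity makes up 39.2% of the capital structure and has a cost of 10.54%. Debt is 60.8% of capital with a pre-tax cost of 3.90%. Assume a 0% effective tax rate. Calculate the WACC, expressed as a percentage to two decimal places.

After-tax cost of debt = 3.9% × (1 − 0%) = 3.9000%.
WACC = 0.392 × 10.5400% + 0.608 × 3.9000% = 6.5029%.

6.50%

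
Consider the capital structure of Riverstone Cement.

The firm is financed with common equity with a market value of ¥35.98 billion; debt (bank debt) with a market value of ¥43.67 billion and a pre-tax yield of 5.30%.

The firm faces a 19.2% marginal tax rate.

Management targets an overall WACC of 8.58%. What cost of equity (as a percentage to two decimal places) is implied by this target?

13.80%

Total capital V = 35.98 + 43.67 = 79.65.
Equity weight = 35.98/79.65 = 0.4517.
Bank debt weight = 43.67/79.65 = 0.5483.
Debt contribution = 0.5483 × 5.3% × (1 − 19.2%) = 2.3479%.
Required equity contribution = 8.58% − 2.3479% = 6.2321%.
Re = 6.2321% / 0.4517 = 13.7961%.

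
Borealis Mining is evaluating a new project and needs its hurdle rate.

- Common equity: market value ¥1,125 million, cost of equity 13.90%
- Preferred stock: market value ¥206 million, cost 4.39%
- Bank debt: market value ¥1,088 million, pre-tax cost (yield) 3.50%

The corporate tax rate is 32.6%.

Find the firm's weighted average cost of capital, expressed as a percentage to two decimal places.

7.90%

Total capital V = 1125 + 206 + 1088 = 2419.
Equity: weight = 1125/2419 = 0.4651; cost = 13.9%.
Preferred: weight = 206/2419 = 0.0852; cost = 4.39%.
Bank debt: weight = 1088/2419 = 0.4498; after-tax cost = 3.5% × (1 − 32.6%) = 2.3590%.
WACC = 0.4651 × 13.9000% + 0.0852 × 4.3900% + 0.4498 × 2.3590% = 7.8993%.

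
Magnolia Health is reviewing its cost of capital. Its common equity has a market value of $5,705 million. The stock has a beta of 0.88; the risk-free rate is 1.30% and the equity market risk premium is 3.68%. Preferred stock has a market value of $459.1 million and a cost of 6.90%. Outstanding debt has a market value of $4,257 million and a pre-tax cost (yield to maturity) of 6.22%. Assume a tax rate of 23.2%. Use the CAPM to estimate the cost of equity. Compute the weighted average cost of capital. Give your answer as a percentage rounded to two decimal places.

4.74%

Cost of equity via CAPM: Re = 1.3% + 0.88 × 3.68% = 4.5384%.
Total capital V = 5705 + 459.1 + 4257 = 10421.1.
Equity: weight = 5705/10421.1 = 0.5474; cost = 4.5384%.
Preferred: weight = 459.1/10421.1 = 0.0441; cost = 6.9%.
Debt: weight = 4257/10421.1 = 0.4085; after-tax cost = 6.22% × (1 − 23.2%) = 4.7770%.
WACC = 0.5474 × 4.5384% + 0.0441 × 6.9000% + 0.4085 × 4.7770% = 4.7399%.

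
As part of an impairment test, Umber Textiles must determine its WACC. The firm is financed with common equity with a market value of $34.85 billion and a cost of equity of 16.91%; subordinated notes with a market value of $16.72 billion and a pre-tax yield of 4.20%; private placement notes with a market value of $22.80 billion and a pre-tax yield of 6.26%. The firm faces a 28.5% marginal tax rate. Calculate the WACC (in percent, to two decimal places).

Total capital V = 34.85 + 16.72 + 22.8 = 74.37.
Equity: weight = 34.85/74.37 = 0.4686; cost = 16.91%.
Subordinated notes: weight = 16.72/74.37 = 0.2248; after-tax cost = 4.2% × (1 − 28.5%) = 3.0030%.
Private placement notes: weight = 22.8/74.37 = 0.3066; after-tax cost = 6.26% × (1 − 28.5%) = 4.4759%.
WACC = 0.4686 × 16.9100% + 0.2248 × 3.0030% + 0.3066 × 4.4759% = 9.9714%.

9.97%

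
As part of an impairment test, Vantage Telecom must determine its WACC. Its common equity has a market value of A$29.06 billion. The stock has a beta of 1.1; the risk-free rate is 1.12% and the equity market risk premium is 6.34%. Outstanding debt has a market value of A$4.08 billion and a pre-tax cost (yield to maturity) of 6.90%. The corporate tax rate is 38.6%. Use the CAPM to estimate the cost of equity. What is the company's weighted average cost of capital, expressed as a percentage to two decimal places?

Cost of equity via CAPM: Re = 1.12% + 1.1 × 6.34% = 8.0940%.
Total capital V = 29.06 + 4.08 = 33.14.
Equity: weight = 29.06/33.14 = 0.8769; cost = 8.094%.
Debt: weight = 4.08/33.14 = 0.1231; after-tax cost = 6.9% × (1 − 38.6%) = 4.2366%.
WACC = 0.8769 × 8.0940% + 0.1231 × 4.2366% = 7.6191%.

7.62%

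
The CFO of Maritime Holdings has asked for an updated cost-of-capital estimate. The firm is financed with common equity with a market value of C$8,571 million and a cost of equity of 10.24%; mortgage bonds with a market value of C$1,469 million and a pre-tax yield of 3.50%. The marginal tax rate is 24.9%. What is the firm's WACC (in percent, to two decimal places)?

9.13%

Total capital V = 8571 + 1469 = 10040.
Equity: weight = 8571/10040 = 0.8537; cost = 10.24%.
Mortgage bonds: weight = 1469/10040 = 0.1463; after-tax cost = 3.5% × (1 − 24.9%) = 2.6285%.
WACC = 0.8537 × 10.2400% + 0.1463 × 2.6285% = 9.1263%.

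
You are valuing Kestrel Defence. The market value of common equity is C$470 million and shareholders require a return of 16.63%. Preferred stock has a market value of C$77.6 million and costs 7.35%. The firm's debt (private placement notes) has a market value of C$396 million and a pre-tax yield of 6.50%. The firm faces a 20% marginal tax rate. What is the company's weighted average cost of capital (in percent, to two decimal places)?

11.07%

Total capital V = 470 + 77.6 + 396 = 943.6.
Equity: weight = 470/943.6 = 0.4981; cost = 16.63%.
Preferred: weight = 77.6/943.6 = 0.0822; cost = 7.35%.
Private placement notes: weight = 396/943.6 = 0.4197; after-tax cost = 6.5% × (1 − 20%) = 5.2000%.
WACC = 0.4981 × 16.6300% + 0.0822 × 7.3500% + 0.4197 × 5.2000% = 11.0700%.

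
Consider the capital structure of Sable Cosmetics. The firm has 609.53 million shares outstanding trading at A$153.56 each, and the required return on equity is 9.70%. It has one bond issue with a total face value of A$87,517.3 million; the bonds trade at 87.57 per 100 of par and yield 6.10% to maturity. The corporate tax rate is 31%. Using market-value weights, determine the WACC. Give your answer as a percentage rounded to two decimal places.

7.23%

Market value of equity E = 153.56 × 609.53m = 93599.4268m. Market value of debt D = 87517.3m × 87.57/100 = 76638.89961m.
Total capital V = 93599.4268 + 76638.89961 = 170238.32641.
Equity: weight = 93599.4268/170238.32641 = 0.5498; cost = 9.7%.
Bonds outstanding: weight = 76638.89961/170238.32641 = 0.4502; after-tax cost = 6.1% × (1 − 31%) = 4.2090%.
WACC = 0.5498 × 9.7000% + 0.4502 × 4.2090% = 7.2280%.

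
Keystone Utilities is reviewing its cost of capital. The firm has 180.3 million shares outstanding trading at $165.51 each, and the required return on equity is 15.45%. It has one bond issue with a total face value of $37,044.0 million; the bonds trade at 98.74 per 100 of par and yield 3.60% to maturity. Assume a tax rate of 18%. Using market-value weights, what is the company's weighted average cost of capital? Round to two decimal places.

Market value of equity E = 165.51 × 180.3m = 29841.453m. Market value of debt D = 37044m × 98.74/100 = 36577.2456m.
Total capital V = 29841.453 + 36577.2456 = 66418.6986.
Equity: weight = 29841.453/66418.6986 = 0.4493; cost = 15.45%.
Bonds outstanding: weight = 36577.2456/66418.6986 = 0.5507; after-tax cost = 3.6% × (1 − 18%) = 2.9520%.
WACC = 0.4493 × 15.4500% + 0.5507 × 2.9520% = 8.5673%.

8.57%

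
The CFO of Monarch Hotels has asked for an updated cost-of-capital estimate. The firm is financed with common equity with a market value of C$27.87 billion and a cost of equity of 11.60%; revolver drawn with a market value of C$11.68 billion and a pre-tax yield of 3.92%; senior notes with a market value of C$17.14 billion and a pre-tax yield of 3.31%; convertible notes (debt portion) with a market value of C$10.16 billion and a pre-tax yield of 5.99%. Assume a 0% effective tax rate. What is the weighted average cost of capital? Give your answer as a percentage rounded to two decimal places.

Total capital V = 27.87 + 11.68 + 17.14 + 10.16 = 66.85.
Equity: weight = 27.87/66.85 = 0.4169; cost = 11.6%.
Revolver drawn: weight = 11.68/66.85 = 0.1747; after-tax cost = 3.92% × (1 − 0%) = 3.9200%.
Senior notes: weight = 17.14/66.85 = 0.2564; after-tax cost = 3.31% × (1 − 0%) = 3.3100%.
Convertible notes (debt portion): weight = 10.16/66.85 = 0.1520; after-tax cost = 5.99% × (1 − 0%) = 5.9900%.
WACC = 0.4169 × 11.6000% + 0.1747 × 3.9200% + 0.2564 × 3.3100% + 0.1520 × 5.9900% = 7.2800%.

7.28%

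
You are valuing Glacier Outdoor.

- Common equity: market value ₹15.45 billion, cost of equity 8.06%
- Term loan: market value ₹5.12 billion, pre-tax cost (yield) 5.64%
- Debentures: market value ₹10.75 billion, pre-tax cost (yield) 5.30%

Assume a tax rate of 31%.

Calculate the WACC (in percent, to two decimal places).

5.87%

Total capital V = 15.45 + 5.12 + 10.75 = 31.32.
Equity: weight = 15.45/31.32 = 0.4933; cost = 8.06%.
Term loan: weight = 5.12/31.32 = 0.1635; after-tax cost = 5.64% × (1 − 31%) = 3.8916%.
Debentures: weight = 10.75/31.32 = 0.3432; after-tax cost = 5.3% × (1 − 31%) = 3.6570%.
WACC = 0.4933 × 8.0600% + 0.1635 × 3.8916% + 0.3432 × 3.6570% = 5.8673%.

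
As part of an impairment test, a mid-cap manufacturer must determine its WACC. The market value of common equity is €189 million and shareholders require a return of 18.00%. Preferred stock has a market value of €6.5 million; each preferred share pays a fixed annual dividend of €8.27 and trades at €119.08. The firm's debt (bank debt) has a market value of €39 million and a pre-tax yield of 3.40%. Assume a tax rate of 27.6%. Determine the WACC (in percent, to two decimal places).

Cost of preferred: Rp = 8.27 / 119.08 = 6.9449%.
Total capital V = 189 + 6.5 + 39 = 234.5.
Equity: weight = 189/234.5 = 0.8060; cost = 18%.
Preferred: weight = 6.5/234.5 = 0.0277; cost = 6.9449%.
Bank debt: weight = 39/234.5 = 0.1663; after-tax cost = 3.4% × (1 − 27.6%) = 2.4616%.
WACC = 0.8060 × 18.0000% + 0.0277 × 6.9449% + 0.1663 × 2.4616% = 15.1094%.

15.11%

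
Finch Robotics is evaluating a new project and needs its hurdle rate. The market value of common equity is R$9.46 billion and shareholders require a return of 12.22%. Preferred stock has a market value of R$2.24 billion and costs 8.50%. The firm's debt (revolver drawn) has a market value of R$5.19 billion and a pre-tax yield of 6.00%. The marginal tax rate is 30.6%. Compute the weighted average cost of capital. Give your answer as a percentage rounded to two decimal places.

9.25%

Total capital V = 9.46 + 2.24 + 5.19 = 16.89.
Equity: weight = 9.46/16.89 = 0.5601; cost = 12.22%.
Preferred: weight = 2.24/16.89 = 0.1326; cost = 8.5%.
Revolver drawn: weight = 5.19/16.89 = 0.3073; after-tax cost = 6% × (1 − 30.6%) = 4.1640%.
WACC = 0.5601 × 12.2200% + 0.1326 × 8.5000% + 0.3073 × 4.1640% = 9.2512%.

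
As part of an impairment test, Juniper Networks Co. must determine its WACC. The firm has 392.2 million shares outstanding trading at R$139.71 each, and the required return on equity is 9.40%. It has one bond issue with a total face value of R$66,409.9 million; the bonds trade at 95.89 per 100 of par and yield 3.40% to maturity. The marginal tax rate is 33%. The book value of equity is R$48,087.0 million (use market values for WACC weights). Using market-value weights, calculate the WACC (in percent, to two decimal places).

Market value of equity E = 139.71 × 392.2m = 54794.262m. Market value of debt D = 66409.9m × 95.89/100 = 63680.45311m.
Total capital V = 54794.262 + 63680.45311 = 118474.71511.
Equity: weight = 54794.262/118474.71511 = 0.4625; cost = 9.4%.
Bonds outstanding: weight = 63680.45311/118474.71511 = 0.5375; after-tax cost = 3.4% × (1 − 33%) = 2.2780%.
WACC = 0.4625 × 9.4000% + 0.5375 × 2.2780% = 5.5719%.

5.57%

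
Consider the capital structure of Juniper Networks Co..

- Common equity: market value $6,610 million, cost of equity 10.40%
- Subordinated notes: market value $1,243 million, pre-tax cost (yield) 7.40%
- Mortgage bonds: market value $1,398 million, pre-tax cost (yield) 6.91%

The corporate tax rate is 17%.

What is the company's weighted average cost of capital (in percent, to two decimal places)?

9.12%

Total capital V = 6610 + 1243 + 1398 = 9251.
Equity: weight = 6610/9251 = 0.7145; cost = 10.4%.
Subordinated notes: weight = 1243/9251 = 0.1344; after-tax cost = 7.4% × (1 − 17%) = 6.1420%.
Mortgage bonds: weight = 1398/9251 = 0.1511; after-tax cost = 6.91% × (1 − 17%) = 5.7353%.
WACC = 0.7145 × 10.4000% + 0.1344 × 6.1420% + 0.1511 × 5.7353% = 9.1230%.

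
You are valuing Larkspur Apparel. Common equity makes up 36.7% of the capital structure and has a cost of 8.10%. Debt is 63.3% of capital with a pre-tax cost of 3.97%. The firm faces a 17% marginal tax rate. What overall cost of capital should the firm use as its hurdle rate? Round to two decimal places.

After-tax cost of debt = 3.97% × (1 − 17%) = 3.2951%.
WACC = 0.367 × 8.1000% + 0.633 × 3.2951% = 5.0585%.

5.06%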